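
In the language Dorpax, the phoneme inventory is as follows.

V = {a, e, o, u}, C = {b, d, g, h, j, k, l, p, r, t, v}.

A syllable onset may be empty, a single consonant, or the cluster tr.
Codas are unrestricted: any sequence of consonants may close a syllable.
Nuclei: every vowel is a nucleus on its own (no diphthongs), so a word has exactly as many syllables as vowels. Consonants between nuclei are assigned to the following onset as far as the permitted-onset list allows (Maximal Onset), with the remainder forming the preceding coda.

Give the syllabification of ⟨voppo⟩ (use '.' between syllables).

Nuclei (vowels): o, o → 2 syllables.
/o…o/ gap (V1→V2): cluster /pp/ — the longest permitted-onset suffix is /p/; onset = /p/, preceding coda = /p/.

vop.po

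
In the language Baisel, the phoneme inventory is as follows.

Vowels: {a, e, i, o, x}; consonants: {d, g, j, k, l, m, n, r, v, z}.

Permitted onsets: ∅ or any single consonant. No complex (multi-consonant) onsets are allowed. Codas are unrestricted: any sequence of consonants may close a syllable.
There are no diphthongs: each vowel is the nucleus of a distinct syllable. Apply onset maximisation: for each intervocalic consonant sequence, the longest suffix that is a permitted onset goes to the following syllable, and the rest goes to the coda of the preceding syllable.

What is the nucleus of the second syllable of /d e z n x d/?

The vowels are e, x — 2 nuclei, so 2 syllables.
The second nucleus (vowel 2 from the left) is /x/.

x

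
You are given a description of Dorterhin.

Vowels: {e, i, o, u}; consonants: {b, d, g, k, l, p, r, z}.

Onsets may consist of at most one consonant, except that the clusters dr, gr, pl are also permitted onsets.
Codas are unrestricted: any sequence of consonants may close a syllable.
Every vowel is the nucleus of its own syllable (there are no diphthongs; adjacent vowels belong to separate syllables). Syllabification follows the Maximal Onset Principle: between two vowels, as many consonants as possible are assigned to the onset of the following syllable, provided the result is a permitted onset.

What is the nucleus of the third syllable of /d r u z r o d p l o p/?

o

Nuclei (vowels): u, o, o → 3 syllables.
The third nucleus (vowel 3 from the left) is /o/.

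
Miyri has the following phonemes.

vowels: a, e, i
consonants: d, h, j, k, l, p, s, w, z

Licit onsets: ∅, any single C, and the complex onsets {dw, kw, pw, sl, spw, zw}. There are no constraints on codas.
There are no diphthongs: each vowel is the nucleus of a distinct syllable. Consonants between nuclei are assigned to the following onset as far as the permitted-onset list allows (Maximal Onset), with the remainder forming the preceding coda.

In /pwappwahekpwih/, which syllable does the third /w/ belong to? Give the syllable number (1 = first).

Vowels present: a, a, e, i; each is a nucleus, giving 4 syllables.
/a…a/ gap (V1→V2): /ppw/; trying suffixes from longest down, /pw/ is the first permitted one, so coda /p/ | onset /pw/.
/a…e/ gap (V2→V3): /h/ is a single consonant, so it becomes the next onset.
/e…i/ gap (V3→V4): /kpw/; trying suffixes from longest down, /pw/ is the first permitted one, so coda /k/ | onset /pw/.
So the parse is pwap.pwa.hek.pwih.
The third /w/ is in the onset of syllable 4 (/pwih/).

4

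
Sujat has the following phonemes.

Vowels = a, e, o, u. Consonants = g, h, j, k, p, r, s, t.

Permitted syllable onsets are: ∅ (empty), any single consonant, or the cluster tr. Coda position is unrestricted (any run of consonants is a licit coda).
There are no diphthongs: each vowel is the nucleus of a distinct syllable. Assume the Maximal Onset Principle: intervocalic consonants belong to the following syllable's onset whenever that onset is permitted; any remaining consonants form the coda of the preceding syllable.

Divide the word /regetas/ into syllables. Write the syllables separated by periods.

Nuclei (vowels): e, e, a → 3 syllables.
/e…e/ gap (V1→V2): /g/ → onset of the next syllable (single consonants are always licit onsets).
/e…a/ gap (V2→V3): just /t/ — single C goes to the following onset.

re.ge.tas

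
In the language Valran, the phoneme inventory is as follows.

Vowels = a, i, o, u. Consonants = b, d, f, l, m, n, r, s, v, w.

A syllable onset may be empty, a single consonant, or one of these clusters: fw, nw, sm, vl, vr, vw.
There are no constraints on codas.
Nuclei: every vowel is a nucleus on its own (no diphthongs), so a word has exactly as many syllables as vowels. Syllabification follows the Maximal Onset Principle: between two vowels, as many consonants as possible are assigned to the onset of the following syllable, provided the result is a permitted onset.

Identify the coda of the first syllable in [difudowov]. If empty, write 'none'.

Vowels present: i, u, o, o; each is a nucleus, giving 4 syllables.
σ1/σ2 boundary: /f/ → onset of the next syllable (single consonants are always licit onsets).
σ2/σ3 boundary: just /d/ — single C goes to the following onset.
σ3/σ4 boundary: just /w/ — single C goes to the following onset.
Result: di.fu.do.wov.
Syllable 1 is /di/: onset /d/, nucleus /i/, coda ∅.

none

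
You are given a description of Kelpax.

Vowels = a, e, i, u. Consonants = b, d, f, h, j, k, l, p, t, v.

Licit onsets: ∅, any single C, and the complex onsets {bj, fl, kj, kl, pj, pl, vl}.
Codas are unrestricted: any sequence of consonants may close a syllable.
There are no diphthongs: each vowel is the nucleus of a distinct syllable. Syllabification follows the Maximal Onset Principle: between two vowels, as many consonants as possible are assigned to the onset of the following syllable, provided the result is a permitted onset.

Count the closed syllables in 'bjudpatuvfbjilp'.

Nuclei (vowels): u, a, u, i → 4 syllables.
Between /u/ (V1) and /a/ (V2): cluster /dp/ — the longest permitted-onset suffix is /p/; onset = /p/, preceding coda = /d/.
Between /a/ (V2) and /u/ (V3): /t/ is a single consonant, so it becomes the next onset.
Between /u/ (V3) and /i/ (V4): cluster /vfbj/ — the longest permitted-onset suffix is /bj/; onset = /bj/, preceding coda = /vf/.
Result: bjud.pa.tuvf.bjilp.
Classifying each syllable: /bjud/ (closed), /pa/ (open), /tuvf/ (closed), /bjilp/ (closed).
Closed syllables: 3.

3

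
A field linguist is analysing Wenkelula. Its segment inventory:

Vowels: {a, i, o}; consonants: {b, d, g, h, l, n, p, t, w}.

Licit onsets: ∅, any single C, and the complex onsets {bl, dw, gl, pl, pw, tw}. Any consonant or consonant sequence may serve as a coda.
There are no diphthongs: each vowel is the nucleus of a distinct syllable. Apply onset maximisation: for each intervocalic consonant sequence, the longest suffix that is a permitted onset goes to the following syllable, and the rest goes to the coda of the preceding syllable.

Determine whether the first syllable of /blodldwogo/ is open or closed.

Nuclei (vowels): o, o, o → 3 syllables.
V1 /o/ – V2 /o/: /dldw/ splits as /dl/ + /dw/ (/dw/ is the longest suffix that is a licit onset).
V2 /o/ – V3 /o/: /g/ → onset of the next syllable (single consonants are always licit onsets).
Result: blodl.dwo.go.
Syllable 1 is /blodl/ with coda /dl/, so it is closed.

closed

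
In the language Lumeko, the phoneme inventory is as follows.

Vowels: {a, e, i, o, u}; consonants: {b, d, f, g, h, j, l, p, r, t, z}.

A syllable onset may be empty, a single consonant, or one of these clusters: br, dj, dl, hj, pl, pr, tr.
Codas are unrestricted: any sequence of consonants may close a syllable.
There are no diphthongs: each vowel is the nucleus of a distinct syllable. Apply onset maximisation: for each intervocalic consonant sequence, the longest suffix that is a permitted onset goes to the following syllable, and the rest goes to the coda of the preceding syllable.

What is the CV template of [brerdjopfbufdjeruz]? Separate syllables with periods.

Vowels present: e, o, u, e, u; each is a nucleus, giving 5 syllables.
V1 /e/ – V2 /o/: /rdj/ splits as /r/ + /dj/ (/dj/ is the longest suffix that is a licit onset).
V2 /o/ – V3 /u/: /pfb/ splits as /pf/ + /b/ (/b/ is the longest suffix that is a licit onset).
V3 /u/ – V4 /e/: /fdj/ splits as /f/ + /dj/ (/dj/ is the longest suffix that is a licit onset).
V4 /e/ – V5 /u/: just /r/ — single C goes to the following onset.
Result: brer.djopf.buf.dje.ruz.
Mapping each syllable to C/V: /brer/ → CCVC, /djopf/ → CCVCC, /buf/ → CVC, /dje/ → CCV, /ruz/ → CVC.

CCVC.CCVCC.CVC.CCV.CVC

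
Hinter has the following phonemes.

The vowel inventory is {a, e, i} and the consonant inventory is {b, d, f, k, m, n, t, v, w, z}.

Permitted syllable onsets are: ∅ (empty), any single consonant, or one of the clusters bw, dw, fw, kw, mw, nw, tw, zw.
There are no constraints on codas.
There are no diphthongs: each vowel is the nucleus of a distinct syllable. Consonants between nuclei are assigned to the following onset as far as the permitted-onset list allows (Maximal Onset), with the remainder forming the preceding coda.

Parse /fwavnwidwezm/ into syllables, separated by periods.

Vowels present: a, i, e; each is a nucleus, giving 3 syllables.
/a…i/ gap (V1→V2): /vnw/ — longest licit onset from the right is /nw/, leaving /v/ as coda.
/i…e/ gap (V2→V3): cluster /dw/ — /dw/ is itself a permitted onset, so the whole cluster goes right; preceding coda = ∅.

fwav.nwi.dwezm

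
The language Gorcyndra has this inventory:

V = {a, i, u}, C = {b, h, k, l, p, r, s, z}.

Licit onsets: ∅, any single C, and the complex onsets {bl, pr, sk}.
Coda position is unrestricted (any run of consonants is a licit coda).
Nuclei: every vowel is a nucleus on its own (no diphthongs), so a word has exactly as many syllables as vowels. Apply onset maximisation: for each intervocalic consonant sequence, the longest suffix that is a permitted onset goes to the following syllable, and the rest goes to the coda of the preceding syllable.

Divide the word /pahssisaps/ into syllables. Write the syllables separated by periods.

Nuclei (vowels): a, i, a → 3 syllables.
/a…i/ gap (V1→V2): /hss/ — longest licit onset from the right is /s/, leaving /hs/ as coda.
/i…a/ gap (V2→V3): /s/ is a single consonant, so it becomes the next onset.

pahs.si.saps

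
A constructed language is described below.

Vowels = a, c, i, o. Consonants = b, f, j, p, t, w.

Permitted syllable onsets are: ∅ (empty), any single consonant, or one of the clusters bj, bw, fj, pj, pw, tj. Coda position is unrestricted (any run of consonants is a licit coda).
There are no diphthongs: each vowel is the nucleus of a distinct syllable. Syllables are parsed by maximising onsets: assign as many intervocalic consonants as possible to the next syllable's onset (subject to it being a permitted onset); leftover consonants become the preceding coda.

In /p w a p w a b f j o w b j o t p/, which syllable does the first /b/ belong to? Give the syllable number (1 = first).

Vowels present: a, a, o, o; each is a nucleus, giving 4 syllables.
/a…a/ gap (V1→V2): cluster /pw/ — /pw/ is itself a permitted onset, so the whole cluster goes right; preceding coda = ∅.
/a…o/ gap (V2→V3): /bfj/; trying suffixes from longest down, /fj/ is the first permitted one, so coda /b/ | onset /fj/.
/o…o/ gap (V3→V4): /wbj/; trying suffixes from longest down, /bj/ is the first permitted one, so coda /w/ | onset /bj/.
Putting it together: pwa.pwab.fjow.bjotp.
The first /b/ is in the coda of syllable 2 (/pwab/).

2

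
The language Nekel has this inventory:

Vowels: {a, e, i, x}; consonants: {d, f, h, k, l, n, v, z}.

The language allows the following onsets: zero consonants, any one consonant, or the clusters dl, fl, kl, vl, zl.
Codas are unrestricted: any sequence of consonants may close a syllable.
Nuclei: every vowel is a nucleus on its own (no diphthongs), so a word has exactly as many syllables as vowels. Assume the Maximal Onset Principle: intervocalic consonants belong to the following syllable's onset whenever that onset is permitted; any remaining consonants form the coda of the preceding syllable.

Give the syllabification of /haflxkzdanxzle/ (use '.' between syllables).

ha.flxkz.da.nx.zle

Vowels present: a, x, a, x, e; each is a nucleus, giving 5 syllables.
V1 /a/ – V2 /x/: /fl/ — entire cluster is a permitted onset → onset /fl/, coda ∅.
V2 /x/ – V3 /a/: /kzd/ splits as /kz/ + /d/ (/d/ is the longest suffix that is a licit onset).
V3 /a/ – V4 /x/: just /n/ — single C goes to the following onset.
V4 /x/ – V5 /e/: /zl/ is a licit onset in full, so it all attaches to the next syllable.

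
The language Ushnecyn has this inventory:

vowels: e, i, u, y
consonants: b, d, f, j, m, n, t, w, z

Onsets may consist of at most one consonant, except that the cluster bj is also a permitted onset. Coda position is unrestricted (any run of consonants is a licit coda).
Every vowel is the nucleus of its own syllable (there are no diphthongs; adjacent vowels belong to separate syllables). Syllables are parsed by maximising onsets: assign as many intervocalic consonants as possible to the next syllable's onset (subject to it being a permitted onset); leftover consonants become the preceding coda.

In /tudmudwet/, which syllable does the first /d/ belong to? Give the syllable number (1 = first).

1

Nuclei (vowels): u, u, e → 3 syllables.
Between /u/ (V1) and /u/ (V2): /dm/ splits as /d/ + /m/ (/m/ is the longest suffix that is a licit onset).
Between /u/ (V2) and /e/ (V3): /dw/ splits as /d/ + /w/ (/w/ is the longest suffix that is a licit onset).
Syllabification: tud.mud.wet.
The first /d/ is in the coda of syllable 1 (/tud/).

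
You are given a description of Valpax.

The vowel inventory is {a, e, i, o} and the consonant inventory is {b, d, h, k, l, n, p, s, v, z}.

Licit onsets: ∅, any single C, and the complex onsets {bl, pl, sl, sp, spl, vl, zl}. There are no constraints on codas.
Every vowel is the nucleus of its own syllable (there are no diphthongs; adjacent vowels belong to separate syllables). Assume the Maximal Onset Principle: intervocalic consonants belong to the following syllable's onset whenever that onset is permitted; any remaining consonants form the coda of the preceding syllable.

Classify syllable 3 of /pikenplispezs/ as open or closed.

open

Nuclei (vowels): i, e, i, e → 4 syllables.
σ1/σ2 boundary: /k/ is a single consonant, so it becomes the next onset.
σ2/σ3 boundary: /npl/ splits as /n/ + /pl/ (/pl/ is the longest suffix that is a licit onset).
σ3/σ4 boundary: /sp/ — entire cluster is a permitted onset → onset /sp/, coda ∅.
Result: pi.ken.pli.spezs.
Syllable 3 is /pli/; it ends in its nucleus with no coda, so it is open.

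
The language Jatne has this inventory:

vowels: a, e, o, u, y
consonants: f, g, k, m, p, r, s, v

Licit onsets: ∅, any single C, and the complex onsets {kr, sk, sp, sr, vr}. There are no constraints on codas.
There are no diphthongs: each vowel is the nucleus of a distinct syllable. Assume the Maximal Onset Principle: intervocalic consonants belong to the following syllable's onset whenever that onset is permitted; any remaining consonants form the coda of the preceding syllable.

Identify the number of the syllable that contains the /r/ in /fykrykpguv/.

2

Nuclei (vowels): y, y, u → 3 syllables.
Between /y/ (V1) and /y/ (V2): /kr/ — entire cluster is a permitted onset → onset /kr/, coda ∅.
Between /y/ (V2) and /u/ (V3): cluster /kpg/ — the longest permitted-onset suffix is /g/; onset = /g/, preceding coda = /kp/.
Syllabification: fy.krykp.guv.
The /r/ is in the onset of syllable 2 (/krykp/).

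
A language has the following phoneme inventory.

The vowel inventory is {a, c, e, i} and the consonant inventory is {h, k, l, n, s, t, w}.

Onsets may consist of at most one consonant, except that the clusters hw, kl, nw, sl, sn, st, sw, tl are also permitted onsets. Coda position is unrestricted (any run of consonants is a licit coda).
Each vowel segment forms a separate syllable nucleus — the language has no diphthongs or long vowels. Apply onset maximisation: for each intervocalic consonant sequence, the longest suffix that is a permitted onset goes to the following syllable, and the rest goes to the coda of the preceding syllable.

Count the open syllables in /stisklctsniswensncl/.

1

Vowels present: i, c, i, e, c; each is a nucleus, giving 5 syllables.
σ1/σ2 boundary: cluster /skl/ — the longest permitted-onset suffix is /kl/; onset = /kl/, preceding coda = /s/.
σ2/σ3 boundary: /tsn/ splits as /t/ + /sn/ (/sn/ is the longest suffix that is a licit onset).
σ3/σ4 boundary: /sw/ is a licit onset in full, so it all attaches to the next syllable.
σ4/σ5 boundary: /nsn/; trying suffixes from longest down, /sn/ is the first permitted one, so coda /n/ | onset /sn/.
Result: stis.klct.sni.swen.sncl.
Classifying each syllable: /stis/ (closed), /klct/ (closed), /sni/ (open), /swen/ (closed), /sncl/ (closed).
Open syllables: 1.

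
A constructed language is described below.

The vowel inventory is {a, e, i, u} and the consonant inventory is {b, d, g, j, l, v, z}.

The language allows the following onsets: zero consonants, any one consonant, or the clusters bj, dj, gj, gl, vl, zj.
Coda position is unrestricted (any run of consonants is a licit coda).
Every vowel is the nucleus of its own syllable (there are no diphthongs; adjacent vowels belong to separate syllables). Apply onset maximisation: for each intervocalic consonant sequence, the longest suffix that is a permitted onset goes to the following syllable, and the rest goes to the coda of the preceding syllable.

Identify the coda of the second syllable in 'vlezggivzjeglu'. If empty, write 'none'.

v

Vowels present: e, i, e, u; each is a nucleus, giving 4 syllables.
V1 /e/ – V2 /i/: cluster /zgg/ — the longest permitted-onset suffix is /g/; onset = /g/, preceding coda = /zg/.
V2 /i/ – V3 /e/: /vzj/ splits as /v/ + /zj/ (/zj/ is the longest suffix that is a licit onset).
V3 /e/ – V4 /u/: /gl/ is a licit onset in full, so it all attaches to the next syllable.
Syllabification: vlezg.giv.zje.glu.
Syllable 2 is /giv/: onset /g/, nucleus /i/, coda /v/.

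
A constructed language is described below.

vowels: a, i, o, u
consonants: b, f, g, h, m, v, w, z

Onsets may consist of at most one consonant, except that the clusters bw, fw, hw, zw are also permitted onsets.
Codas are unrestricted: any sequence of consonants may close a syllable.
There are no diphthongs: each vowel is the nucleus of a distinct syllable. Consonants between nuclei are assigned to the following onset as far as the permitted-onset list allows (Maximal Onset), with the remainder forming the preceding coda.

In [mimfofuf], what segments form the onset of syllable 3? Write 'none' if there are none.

f

Nuclei (vowels): i, o, u → 3 syllables.
V1 /i/ – V2 /o/: cluster /mf/ — the longest permitted-onset suffix is /f/; onset = /f/, preceding coda = /m/.
V2 /o/ – V3 /u/: /f/ → onset of the next syllable (single consonants are always licit onsets).
Result: mim.fo.fuf.
Syllable 3 is /fuf/: onset /f/, nucleus /u/, coda /f/.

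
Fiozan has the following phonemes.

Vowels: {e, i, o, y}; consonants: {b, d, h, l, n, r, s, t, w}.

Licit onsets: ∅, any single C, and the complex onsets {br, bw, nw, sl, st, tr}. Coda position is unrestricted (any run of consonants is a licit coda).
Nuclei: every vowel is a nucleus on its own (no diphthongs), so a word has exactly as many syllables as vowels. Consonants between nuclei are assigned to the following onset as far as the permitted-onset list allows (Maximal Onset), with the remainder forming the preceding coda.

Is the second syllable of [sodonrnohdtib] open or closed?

closed

The vowels are o, o, o, i — 4 nuclei, so 4 syllables.
Between /o/ (V1) and /o/ (V2): /d/ → onset of the next syllable (single consonants are always licit onsets).
Between /o/ (V2) and /o/ (V3): /nrn/ splits as /nr/ + /n/ (/n/ is the longest suffix that is a licit onset).
Between /o/ (V3) and /i/ (V4): /hdt/ — longest licit onset from the right is /t/, leaving /hd/ as coda.
Syllabification: so.donr.nohd.tib.
Syllable 2 is /donr/ with coda /nr/, so it is closed.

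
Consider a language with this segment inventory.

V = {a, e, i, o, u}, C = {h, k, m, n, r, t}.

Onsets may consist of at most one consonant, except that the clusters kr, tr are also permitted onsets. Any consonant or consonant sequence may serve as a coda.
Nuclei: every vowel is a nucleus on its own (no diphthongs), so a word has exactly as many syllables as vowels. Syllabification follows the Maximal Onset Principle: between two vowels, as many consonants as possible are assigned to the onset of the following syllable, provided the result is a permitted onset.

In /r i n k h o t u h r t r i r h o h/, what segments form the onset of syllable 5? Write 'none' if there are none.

Vowels present: i, o, u, i, o; each is a nucleus, giving 5 syllables.
Between /i/ (V1) and /o/ (V2): cluster /nkh/ — the longest permitted-onset suffix is /h/; onset = /h/, preceding coda = /nk/.
Between /o/ (V2) and /u/ (V3): /t/ is a single consonant, so it becomes the next onset.
Between /u/ (V3) and /i/ (V4): cluster /hrtr/ — the longest permitted-onset suffix is /tr/; onset = /tr/, preceding coda = /hr/.
Between /i/ (V4) and /o/ (V5): /rh/; trying suffixes from longest down, /h/ is the first permitted one, so coda /r/ | onset /h/.
Syllabification: rink.ho.tuhr.trir.hoh.
Syllable 5 is /hoh/: onset /h/, nucleus /o/, coda /h/.

h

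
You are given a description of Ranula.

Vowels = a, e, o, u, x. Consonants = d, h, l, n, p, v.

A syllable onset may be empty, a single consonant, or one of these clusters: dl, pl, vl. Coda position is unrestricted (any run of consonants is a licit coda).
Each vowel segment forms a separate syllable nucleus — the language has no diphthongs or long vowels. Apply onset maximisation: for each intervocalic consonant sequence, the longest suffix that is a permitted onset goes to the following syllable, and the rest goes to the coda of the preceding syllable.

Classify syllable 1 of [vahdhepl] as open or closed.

closed

Nuclei (vowels): a, e → 2 syllables.
σ1/σ2 boundary: /hdh/ splits as /hd/ + /h/ (/h/ is the longest suffix that is a licit onset).
So the parse is vahd.hepl.
Syllable 1 is /vahd/ with coda /hd/, so it is closed.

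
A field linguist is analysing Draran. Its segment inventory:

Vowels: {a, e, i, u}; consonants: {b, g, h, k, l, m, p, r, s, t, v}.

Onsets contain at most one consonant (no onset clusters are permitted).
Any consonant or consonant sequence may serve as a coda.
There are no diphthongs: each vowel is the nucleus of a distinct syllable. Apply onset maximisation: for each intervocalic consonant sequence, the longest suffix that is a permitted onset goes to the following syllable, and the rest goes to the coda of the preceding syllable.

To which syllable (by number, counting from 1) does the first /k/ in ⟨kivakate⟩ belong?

Nuclei (vowels): i, a, a, e → 4 syllables.
V1 /i/ – V2 /a/: just /v/ — single C goes to the following onset.
V2 /a/ – V3 /a/: /k/ is a single consonant, so it becomes the next onset.
V3 /a/ – V4 /e/: /t/ is a single consonant, so it becomes the next onset.
Result: ki.va.ka.te.
The first /k/ is in the onset of syllable 1 (/ki/).

1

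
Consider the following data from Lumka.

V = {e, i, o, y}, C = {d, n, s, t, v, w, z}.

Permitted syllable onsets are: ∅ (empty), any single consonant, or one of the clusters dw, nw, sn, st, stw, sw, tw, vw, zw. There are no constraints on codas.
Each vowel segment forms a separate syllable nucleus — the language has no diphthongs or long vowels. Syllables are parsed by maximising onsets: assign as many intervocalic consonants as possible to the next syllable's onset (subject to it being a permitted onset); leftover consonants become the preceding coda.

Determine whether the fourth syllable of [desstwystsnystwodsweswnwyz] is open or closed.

closed

Nuclei (vowels): e, y, y, o, e, y → 6 syllables.
σ1/σ2 boundary: /sstw/; trying suffixes from longest down, /stw/ is the first permitted one, so coda /s/ | onset /stw/.
σ2/σ3 boundary: cluster /stsn/ — the longest permitted-onset suffix is /sn/; onset = /sn/, preceding coda = /st/.
σ3/σ4 boundary: /stw/ is a licit onset in full, so it all attaches to the next syllable.
σ4/σ5 boundary: cluster /dsw/ — the longest permitted-onset suffix is /sw/; onset = /sw/, preceding coda = /d/.
σ5/σ6 boundary: cluster /swnw/ — the longest permitted-onset suffix is /nw/; onset = /nw/, preceding coda = /sw/.
Syllabification: des.stwyst.sny.stwod.swesw.nwyz.
Syllable 4 is /stwod/ with coda /d/, so it is closed.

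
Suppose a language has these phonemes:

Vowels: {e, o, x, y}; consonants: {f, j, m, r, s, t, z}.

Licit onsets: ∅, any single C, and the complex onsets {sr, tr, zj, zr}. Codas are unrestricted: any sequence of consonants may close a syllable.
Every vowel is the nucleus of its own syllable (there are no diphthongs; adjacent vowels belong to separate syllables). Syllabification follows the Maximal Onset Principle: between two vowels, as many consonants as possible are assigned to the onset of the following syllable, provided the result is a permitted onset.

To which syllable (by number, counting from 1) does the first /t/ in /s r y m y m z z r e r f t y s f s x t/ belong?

The vowels are y, y, e, y, x — 5 nuclei, so 5 syllables.
/y…y/ gap (V1→V2): /m/ is a single consonant, so it becomes the next onset.
/y…e/ gap (V2→V3): cluster /mzzr/ — the longest permitted-onset suffix is /zr/; onset = /zr/, preceding coda = /mz/.
/e…y/ gap (V3→V4): /rft/ splits as /rf/ + /t/ (/t/ is the longest suffix that is a licit onset).
/y…x/ gap (V4→V5): /sfs/ — longest licit onset from the right is /s/, leaving /sf/ as coda.
Syllabification: sry.mymz.zrerf.tysf.sxt.
The first /t/ is in the onset of syllable 4 (/tysf/).

4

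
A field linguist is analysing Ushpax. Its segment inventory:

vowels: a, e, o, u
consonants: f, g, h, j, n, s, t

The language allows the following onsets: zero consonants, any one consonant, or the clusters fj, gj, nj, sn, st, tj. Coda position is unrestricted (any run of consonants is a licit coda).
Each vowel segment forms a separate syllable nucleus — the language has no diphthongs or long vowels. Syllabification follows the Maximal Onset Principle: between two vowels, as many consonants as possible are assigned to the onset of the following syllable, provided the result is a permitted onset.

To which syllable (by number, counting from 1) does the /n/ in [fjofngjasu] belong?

Vowels present: o, a, u; each is a nucleus, giving 3 syllables.
/o…a/ gap (V1→V2): cluster /fngj/ — the longest permitted-onset suffix is /gj/; onset = /gj/, preceding coda = /fn/.
/a…u/ gap (V2→V3): /s/ is a single consonant, so it becomes the next onset.
Syllabification: fjofn.gja.su.
The /n/ is in the coda of syllable 1 (/fjofn/).

1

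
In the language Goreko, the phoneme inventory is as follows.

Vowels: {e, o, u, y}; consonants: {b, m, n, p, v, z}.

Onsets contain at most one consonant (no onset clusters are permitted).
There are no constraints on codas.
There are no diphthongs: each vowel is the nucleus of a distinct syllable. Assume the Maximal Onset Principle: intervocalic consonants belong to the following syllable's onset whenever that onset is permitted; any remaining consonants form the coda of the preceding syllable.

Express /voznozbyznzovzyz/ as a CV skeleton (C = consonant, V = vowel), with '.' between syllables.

The vowels are o, o, y, o, y — 5 nuclei, so 5 syllables.
Between /o/ (V1) and /o/ (V2): /zn/ — longest licit onset from the right is /n/, leaving /z/ as coda.
Between /o/ (V2) and /y/ (V3): /zb/ splits as /z/ + /b/ (/b/ is the longest suffix that is a licit onset).
Between /y/ (V3) and /o/ (V4): /znz/; trying suffixes from longest down, /z/ is the first permitted one, so coda /zn/ | onset /z/.
Between /o/ (V4) and /y/ (V5): /vz/ splits as /v/ + /z/ (/z/ is the longest suffix that is a licit onset).
Putting it together: voz.noz.byzn.zov.zyz.
Mapping each syllable to C/V: /voz/ → CVC, /noz/ → CVC, /byzn/ → CVCC, /zov/ → CVC, /zyz/ → CVC.

CVC.CVC.CVCC.CVC.CVC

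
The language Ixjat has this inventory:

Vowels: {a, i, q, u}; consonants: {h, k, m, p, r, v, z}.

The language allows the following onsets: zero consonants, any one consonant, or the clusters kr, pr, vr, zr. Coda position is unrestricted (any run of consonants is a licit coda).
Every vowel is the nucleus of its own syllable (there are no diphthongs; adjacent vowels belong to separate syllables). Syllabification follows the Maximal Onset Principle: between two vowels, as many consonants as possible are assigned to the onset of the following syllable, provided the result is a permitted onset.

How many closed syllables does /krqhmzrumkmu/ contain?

2

Nuclei (vowels): q, u, u → 3 syllables.
/q…u/ gap (V1→V2): /hmzr/ — longest licit onset from the right is /zr/, leaving /hm/ as coda.
/u…u/ gap (V2→V3): /mkm/ — longest licit onset from the right is /m/, leaving /mk/ as coda.
Result: krqhm.zrumk.mu.
Classifying each syllable: /krqhm/ (closed), /zrumk/ (closed), /mu/ (open).
Closed syllables: 2.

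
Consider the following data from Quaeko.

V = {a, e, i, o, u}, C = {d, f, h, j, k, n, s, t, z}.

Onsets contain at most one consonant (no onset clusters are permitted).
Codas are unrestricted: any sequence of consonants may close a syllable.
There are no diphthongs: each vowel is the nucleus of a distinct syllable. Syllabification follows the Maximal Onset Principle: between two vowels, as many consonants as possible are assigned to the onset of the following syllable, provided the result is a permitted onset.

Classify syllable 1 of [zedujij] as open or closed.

open

The vowels are e, u, i — 3 nuclei, so 3 syllables.
V1 /e/ – V2 /u/: /d/ is a single consonant, so it becomes the next onset.
V2 /u/ – V3 /i/: /j/ → onset of the next syllable (single consonants are always licit onsets).
Syllabification: ze.du.jij.
Syllable 1 is /ze/; it ends in its nucleus with no coda, so it is open.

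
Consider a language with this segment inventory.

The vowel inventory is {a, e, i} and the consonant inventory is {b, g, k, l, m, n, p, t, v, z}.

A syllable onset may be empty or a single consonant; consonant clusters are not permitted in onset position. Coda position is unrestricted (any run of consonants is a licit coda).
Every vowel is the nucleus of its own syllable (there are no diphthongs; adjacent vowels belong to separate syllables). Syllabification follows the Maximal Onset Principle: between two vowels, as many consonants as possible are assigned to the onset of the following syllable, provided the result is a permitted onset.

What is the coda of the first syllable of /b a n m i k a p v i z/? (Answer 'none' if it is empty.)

Vowels present: a, i, a, i; each is a nucleus, giving 4 syllables.
/a…i/ gap (V1→V2): /nm/ splits as /n/ + /m/ (/m/ is the longest suffix that is a licit onset).
/i…a/ gap (V2→V3): /k/ is a single consonant, so it becomes the next onset.
/a…i/ gap (V3→V4): /pv/; trying suffixes from longest down, /v/ is the first permitted one, so coda /p/ | onset /v/.
So the parse is ban.mi.kap.viz.
Syllable 1 is /ban/: onset /b/, nucleus /a/, coda /n/.

n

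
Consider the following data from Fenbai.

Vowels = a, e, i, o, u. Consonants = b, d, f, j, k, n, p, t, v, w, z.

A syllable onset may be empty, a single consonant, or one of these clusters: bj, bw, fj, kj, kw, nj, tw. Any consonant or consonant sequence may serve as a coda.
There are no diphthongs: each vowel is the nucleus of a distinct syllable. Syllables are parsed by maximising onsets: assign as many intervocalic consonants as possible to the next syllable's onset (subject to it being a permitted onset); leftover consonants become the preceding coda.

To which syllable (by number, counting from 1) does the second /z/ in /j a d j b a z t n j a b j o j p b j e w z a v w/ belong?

6

Nuclei (vowels): a, a, a, o, e, a → 6 syllables.
σ1/σ2 boundary: /djb/ — longest licit onset from the right is /b/, leaving /dj/ as coda.
σ2/σ3 boundary: /ztnj/ — longest licit onset from the right is /nj/, leaving /zt/ as coda.
σ3/σ4 boundary: /bj/ — entire cluster is a permitted onset → onset /bj/, coda ∅.
σ4/σ5 boundary: /jpbj/ splits as /jp/ + /bj/ (/bj/ is the longest suffix that is a licit onset).
σ5/σ6 boundary: /wz/ splits as /w/ + /z/ (/z/ is the longest suffix that is a licit onset).
Putting it together: jadj.bazt.nja.bjojp.bjew.zavw.
The second /z/ is in the onset of syllable 6 (/zavw/).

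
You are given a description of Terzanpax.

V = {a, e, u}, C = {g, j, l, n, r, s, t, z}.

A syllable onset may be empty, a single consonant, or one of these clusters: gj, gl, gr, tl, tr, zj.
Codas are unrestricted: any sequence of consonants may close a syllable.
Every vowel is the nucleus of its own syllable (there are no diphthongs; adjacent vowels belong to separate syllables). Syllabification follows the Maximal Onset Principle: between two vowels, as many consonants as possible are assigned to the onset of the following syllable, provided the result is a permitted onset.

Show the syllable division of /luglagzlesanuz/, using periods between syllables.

lu.glagz.le.sa.nuz

Vowels present: u, a, e, a, u; each is a nucleus, giving 5 syllables.
Between /u/ (V1) and /a/ (V2): cluster /gl/ — /gl/ is itself a permitted onset, so the whole cluster goes right; preceding coda = ∅.
Between /a/ (V2) and /e/ (V3): /gzl/; trying suffixes from longest down, /l/ is the first permitted one, so coda /gz/ | onset /l/.
Between /e/ (V3) and /a/ (V4): /s/ → onset of the next syllable (single consonants are always licit onsets).
Between /a/ (V4) and /u/ (V5): just /n/ — single C goes to the following onset.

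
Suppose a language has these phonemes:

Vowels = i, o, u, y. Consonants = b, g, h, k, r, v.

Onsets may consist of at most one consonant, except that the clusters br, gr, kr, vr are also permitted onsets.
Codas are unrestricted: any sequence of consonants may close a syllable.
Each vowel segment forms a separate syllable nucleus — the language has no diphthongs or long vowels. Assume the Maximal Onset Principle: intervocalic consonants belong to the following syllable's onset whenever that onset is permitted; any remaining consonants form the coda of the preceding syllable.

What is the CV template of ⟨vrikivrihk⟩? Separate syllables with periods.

CCV.CV.CCVCC

Vowels present: i, i, i; each is a nucleus, giving 3 syllables.
σ1/σ2 boundary: /k/ → onset of the next syllable (single consonants are always licit onsets).
σ2/σ3 boundary: cluster /vr/ — /vr/ is itself a permitted onset, so the whole cluster goes right; preceding coda = ∅.
Result: vri.ki.vrihk.
Mapping each syllable to C/V: /vri/ → CCV, /ki/ → CV, /vrihk/ → CCVCC.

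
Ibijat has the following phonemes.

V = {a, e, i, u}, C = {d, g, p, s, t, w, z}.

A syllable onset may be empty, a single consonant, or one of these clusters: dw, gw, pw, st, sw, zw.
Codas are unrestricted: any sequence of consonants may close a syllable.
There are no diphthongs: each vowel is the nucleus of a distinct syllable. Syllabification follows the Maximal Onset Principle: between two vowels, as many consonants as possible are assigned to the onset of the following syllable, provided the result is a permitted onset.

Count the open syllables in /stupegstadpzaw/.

Vowels present: u, e, a, a; each is a nucleus, giving 4 syllables.
/u…e/ gap (V1→V2): just /p/ — single C goes to the following onset.
/e…a/ gap (V2→V3): /gst/ — longest licit onset from the right is /st/, leaving /g/ as coda.
/a…a/ gap (V3→V4): cluster /dpz/ — the longest permitted-onset suffix is /z/; onset = /z/, preceding coda = /dp/.
Putting it together: stu.peg.stadp.zaw.
Classifying each syllable: /stu/ (open), /peg/ (closed), /stadp/ (closed), /zaw/ (closed).
Open syllables: 1.

1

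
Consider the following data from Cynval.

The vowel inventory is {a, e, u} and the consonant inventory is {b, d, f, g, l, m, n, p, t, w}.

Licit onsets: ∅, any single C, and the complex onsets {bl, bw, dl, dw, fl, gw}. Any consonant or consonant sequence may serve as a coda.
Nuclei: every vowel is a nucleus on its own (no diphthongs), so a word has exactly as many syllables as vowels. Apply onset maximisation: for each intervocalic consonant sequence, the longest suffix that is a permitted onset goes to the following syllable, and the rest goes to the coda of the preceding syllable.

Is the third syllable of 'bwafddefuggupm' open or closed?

closed

The vowels are a, e, u, u — 4 nuclei, so 4 syllables.
/a…e/ gap (V1→V2): /fdd/ — longest licit onset from the right is /d/, leaving /fd/ as coda.
/e…u/ gap (V2→V3): just /f/ — single C goes to the following onset.
/u…u/ gap (V3→V4): /gg/ splits as /g/ + /g/ (/g/ is the longest suffix that is a licit onset).
Syllabification: bwafd.de.fug.gupm.
Syllable 3 is /fug/ with coda /g/, so it is closed.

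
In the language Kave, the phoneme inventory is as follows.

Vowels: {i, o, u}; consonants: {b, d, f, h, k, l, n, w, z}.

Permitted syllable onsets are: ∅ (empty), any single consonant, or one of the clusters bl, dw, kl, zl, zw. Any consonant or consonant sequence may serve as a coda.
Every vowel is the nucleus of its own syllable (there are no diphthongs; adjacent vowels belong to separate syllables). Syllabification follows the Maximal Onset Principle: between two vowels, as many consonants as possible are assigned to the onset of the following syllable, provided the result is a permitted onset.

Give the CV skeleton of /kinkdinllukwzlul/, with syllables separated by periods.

The vowels are i, i, u, u — 4 nuclei, so 4 syllables.
Between /i/ (V1) and /i/ (V2): /nkd/ splits as /nk/ + /d/ (/d/ is the longest suffix that is a licit onset).
Between /i/ (V2) and /u/ (V3): /nll/ — longest licit onset from the right is /l/, leaving /nl/ as coda.
Between /u/ (V3) and /u/ (V4): /kwzl/; trying suffixes from longest down, /zl/ is the first permitted one, so coda /kw/ | onset /zl/.
So the parse is kink.dinl.lukw.zlul.
Mapping each syllable to C/V: /kink/ → CVCC, /dinl/ → CVCC, /lukw/ → CVCC, /zlul/ → CCVC.

CVCC.CVCC.CVCC.CCVC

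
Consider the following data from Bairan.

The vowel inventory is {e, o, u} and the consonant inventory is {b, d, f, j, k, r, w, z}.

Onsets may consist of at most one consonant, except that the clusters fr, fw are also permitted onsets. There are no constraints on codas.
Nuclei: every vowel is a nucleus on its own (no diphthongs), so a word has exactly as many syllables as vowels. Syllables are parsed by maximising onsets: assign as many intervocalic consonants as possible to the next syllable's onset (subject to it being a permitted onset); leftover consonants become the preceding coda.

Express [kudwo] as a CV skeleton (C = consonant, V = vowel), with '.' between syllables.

CVC.CV

Vowels present: u, o; each is a nucleus, giving 2 syllables.
/u…o/ gap (V1→V2): cluster /dw/ — the longest permitted-onset suffix is /w/; onset = /w/, preceding coda = /d/.
Putting it together: kud.wo.
Mapping each syllable to C/V: /kud/ → CVC, /wo/ → CV.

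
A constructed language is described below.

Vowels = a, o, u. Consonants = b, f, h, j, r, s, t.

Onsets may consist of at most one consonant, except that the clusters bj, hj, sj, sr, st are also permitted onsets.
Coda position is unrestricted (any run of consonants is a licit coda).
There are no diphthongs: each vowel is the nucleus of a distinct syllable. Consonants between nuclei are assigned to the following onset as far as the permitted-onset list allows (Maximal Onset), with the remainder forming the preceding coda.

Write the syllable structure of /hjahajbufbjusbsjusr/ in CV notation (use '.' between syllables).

The vowels are a, a, u, u, u — 5 nuclei, so 5 syllables.
/a…a/ gap (V1→V2): /h/ → onset of the next syllable (single consonants are always licit onsets).
/a…u/ gap (V2→V3): cluster /jb/ — the longest permitted-onset suffix is /b/; onset = /b/, preceding coda = /j/.
/u…u/ gap (V3→V4): cluster /fbj/ — the longest permitted-onset suffix is /bj/; onset = /bj/, preceding coda = /f/.
/u…u/ gap (V4→V5): cluster /sbsj/ — the longest permitted-onset suffix is /sj/; onset = /sj/, preceding coda = /sb/.
Syllabification: hja.haj.buf.bjusb.sjusr.
Mapping each syllable to C/V: /hja/ → CCV, /haj/ → CVC, /buf/ → CVC, /bjusb/ → CCVCC, /sjusr/ → CCVCC.

CCV.CVC.CVC.CCVCC.CCVCC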